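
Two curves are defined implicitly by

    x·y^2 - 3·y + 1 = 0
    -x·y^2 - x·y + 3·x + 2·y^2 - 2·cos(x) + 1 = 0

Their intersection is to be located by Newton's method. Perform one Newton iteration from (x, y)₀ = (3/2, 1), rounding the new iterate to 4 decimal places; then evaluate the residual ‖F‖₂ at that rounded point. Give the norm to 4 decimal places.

286.5943

At (3/2, 1): F = (-0.5000, 4.358526).
Jacobian J = [[y^2, 2·x·y - 3], [-y^2 - y + 2·sin(x) + 3, -2·x·y - x + 4·y]].
At the point, J = [[1.0000, 0.0000], [2.994990, -0.5000]] (det J = -0.5000).
Solving J·Δ = −F gives Δ = (0.5000, 11.7120).
Then the next iterate is (x, y)₁ = (2.0000, 12.7120).
Re-evaluating at (2.0000, 12.7120): F = (286.053888, -17.591706), so ‖F‖₂ = 286.5943.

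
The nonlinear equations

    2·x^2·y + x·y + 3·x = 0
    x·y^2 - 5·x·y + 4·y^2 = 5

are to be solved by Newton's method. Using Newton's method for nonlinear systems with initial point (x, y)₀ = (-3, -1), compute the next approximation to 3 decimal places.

(-2.707, 0.326)

At (-3, -1): F = (-24.000, -19.000).
Jacobian J = [[4·x·y + y + 3, 2·x^2 + x], [y^2 - 5·y, 2·x·y - 5·x + 8·y]].
At the point, J = [[14.000, 15.000], [6.000, 13.000]] (det J = 92.000).
Solving J·Δ = −F gives Δ = (0.293, 1.326).
Then the next iterate is (x, y)₁ = (-2.707, 0.326).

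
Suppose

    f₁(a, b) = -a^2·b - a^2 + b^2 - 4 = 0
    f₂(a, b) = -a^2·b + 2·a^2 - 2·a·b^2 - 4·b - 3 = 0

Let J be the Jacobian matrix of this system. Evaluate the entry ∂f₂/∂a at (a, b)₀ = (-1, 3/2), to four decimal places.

∂f₂/∂a = -2·a·b + 4·a - 2·b^2.
At (-1, 3/2) this is -5.5000.

-5.5000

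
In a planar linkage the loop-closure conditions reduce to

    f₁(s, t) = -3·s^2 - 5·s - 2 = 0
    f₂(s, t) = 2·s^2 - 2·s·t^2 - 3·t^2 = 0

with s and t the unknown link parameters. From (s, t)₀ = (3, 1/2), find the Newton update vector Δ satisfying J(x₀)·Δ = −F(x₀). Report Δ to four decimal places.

At (3, 1/2): F = (-44.0000, 15.7500).
Jacobian J = [[-6·s - 5, 0], [4·s - 2·t^2, -4·s·t - 6·t]].
At the point, J = [[-23.0000, 0.0000], [11.5000, -9.0000]] (det J = 207.0000).
Solving J·Δ = −F gives Δ = (-1.9130, -0.6944).

(-1.9130, -0.6944)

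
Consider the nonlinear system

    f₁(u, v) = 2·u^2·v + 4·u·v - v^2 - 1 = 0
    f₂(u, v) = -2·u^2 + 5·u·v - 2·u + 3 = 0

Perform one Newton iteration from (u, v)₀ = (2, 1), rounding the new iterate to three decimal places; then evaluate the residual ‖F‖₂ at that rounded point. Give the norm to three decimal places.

At (2, 1): F = (14.000, 1.000).
Jacobian J = [[4·u·v + 4·v, 2·u^2 + 4·u - 2·v], [-4·u + 5·v - 2, 5·u]].
At the point, J = [[12.000, 14.000], [-5.000, 10.000]] (det J = 190.000).
Solving J·Δ = −F gives Δ = (-0.663, -0.432).
Then the next iterate is (u, v)₁ = (1.337, 0.568).
Re-evaluating at (1.337, 0.568): F = (3.74572, 0.54794), so ‖F‖₂ = 3.786.

3.786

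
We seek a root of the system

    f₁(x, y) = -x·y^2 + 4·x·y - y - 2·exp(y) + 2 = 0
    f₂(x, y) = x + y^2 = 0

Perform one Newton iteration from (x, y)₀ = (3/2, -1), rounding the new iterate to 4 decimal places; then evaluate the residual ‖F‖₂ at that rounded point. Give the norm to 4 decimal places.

At (3/2, -1): F = (-5.235759, 2.5000).
Jacobian J = [[-y^2 + 4·y, -2·x·y + 4·x - 2·exp(y) - 1], [1, 2·y]].
At the point, J = [[-5.0000, 7.264241], [1.0000, -2.0000]] (det J = 2.735759).
Solving J·Δ = −F gives Δ = (2.8106, 2.6553).
Then the next iterate is (x, y)₁ = (4.3106, 1.6553).
Re-evaluating at (4.3106, 1.6553): F = (6.605623, 7.050618), so ‖F‖₂ = 9.6615.

9.6615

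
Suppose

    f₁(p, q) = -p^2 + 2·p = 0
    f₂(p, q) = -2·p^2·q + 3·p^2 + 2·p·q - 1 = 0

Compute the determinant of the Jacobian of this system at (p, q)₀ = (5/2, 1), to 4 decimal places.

J = [[-2·p + 2, 0], [-4·p·q + 6·p + 2·q, -2·p^2 + 2·p]].
At the point, J = [[-3.0000, 0.0000], [7.0000, -7.5000]].
det J = 22.5000.

22.5000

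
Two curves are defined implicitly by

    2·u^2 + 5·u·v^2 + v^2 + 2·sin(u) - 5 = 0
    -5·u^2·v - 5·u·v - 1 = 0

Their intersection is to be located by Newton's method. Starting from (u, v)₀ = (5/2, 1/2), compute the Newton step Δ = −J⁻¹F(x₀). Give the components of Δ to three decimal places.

(-0.999, -0.180)

At (5/2, 1/2): F = (12.07194, -22.875).
Jacobian J = [[4·u + 5·v^2 + 2·cos(u), 10·u·v + 2·v], [-10·u·v - 5·v, -5·u^2 - 5·u]].
At the point, J = [[9.64771, 13.500], [-15.000, -43.750]] (det J = -219.58743).
Solving J·Δ = −F gives Δ = (-0.999, -0.180).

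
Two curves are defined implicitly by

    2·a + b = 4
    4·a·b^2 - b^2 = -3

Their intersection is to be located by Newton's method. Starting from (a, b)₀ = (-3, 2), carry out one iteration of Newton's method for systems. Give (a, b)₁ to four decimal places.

At (-3, 2): F = (-8.0000, -49.0000).
Jacobian J = [[2, 1], [4·b^2, 8·a·b - 2·b]].
At the point, J = [[2.0000, 1.0000], [16.0000, -52.0000]] (det J = -120.0000).
Solving J·Δ = −F gives Δ = (3.8750, 0.2500).
Then the next iterate is (a, b)₁ = (0.8750, 2.2500).

(0.8750, 2.2500)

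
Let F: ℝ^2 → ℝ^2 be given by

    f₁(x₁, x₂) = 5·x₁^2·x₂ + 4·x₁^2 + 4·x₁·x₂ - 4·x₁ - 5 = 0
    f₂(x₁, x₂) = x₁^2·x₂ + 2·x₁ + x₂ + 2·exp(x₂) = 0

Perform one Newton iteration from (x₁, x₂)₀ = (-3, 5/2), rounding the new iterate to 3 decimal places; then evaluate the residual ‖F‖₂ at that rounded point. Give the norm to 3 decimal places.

At (-3, 5/2): F = (125.500, 43.36499).
Jacobian J = [[10·x₁·x₂ + 8·x₁ + 4·x₂ - 4, 5·x₁^2 + 4·x₁], [2·x₁·x₂ + 2, x₁^2 + 2·exp(x₂) + 1]].
At the point, J = [[-93.000, 33.000], [-13.000, 34.36499]] (det J = -2766.94388).
Solving J·Δ = −F gives Δ = (1.041, -0.868).
Then the next iterate is (x₁, x₂)₁ = (-1.959, 1.632).
Re-evaluating at (-1.959, 1.632): F = (36.71385, 14.20528), so ‖F‖₂ = 39.366.

39.366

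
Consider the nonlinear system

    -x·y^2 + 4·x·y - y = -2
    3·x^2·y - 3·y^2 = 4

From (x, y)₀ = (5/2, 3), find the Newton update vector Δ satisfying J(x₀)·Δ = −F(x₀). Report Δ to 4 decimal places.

(-0.5744, 0.7961)

At (5/2, 3): F = (6.5000, 25.2500).
Jacobian J = [[-y^2 + 4·y, -2·x·y + 4·x - 1], [6·x·y, 3·x^2 - 6·y]].
At the point, J = [[3.0000, -6.0000], [45.0000, 0.7500]] (det J = 272.2500).
Solving J·Δ = −F gives Δ = (-0.5744, 0.7961).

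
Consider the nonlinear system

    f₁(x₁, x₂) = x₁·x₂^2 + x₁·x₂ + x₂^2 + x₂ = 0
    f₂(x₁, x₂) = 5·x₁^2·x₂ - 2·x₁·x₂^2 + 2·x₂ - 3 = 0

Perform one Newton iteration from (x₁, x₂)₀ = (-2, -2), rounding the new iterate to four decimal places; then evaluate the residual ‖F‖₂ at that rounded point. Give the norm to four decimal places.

9.4622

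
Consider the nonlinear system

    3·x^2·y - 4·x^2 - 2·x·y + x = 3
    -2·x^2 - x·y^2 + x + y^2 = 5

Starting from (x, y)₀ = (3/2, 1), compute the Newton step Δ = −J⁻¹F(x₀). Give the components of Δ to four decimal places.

At (3/2, 1): F = (-6.7500, -8.5000).
Jacobian J = [[6·x·y - 8·x - 2·y + 1, 3·x^2 - 2·x], [-4·x - y^2 + 1, -2·x·y + 2·y]].
At the point, J = [[-4.0000, 3.7500], [-6.0000, -1.0000]] (det J = 26.5000).
Solving J·Δ = −F gives Δ = (-1.4575, 0.2453).

(-1.4575, 0.2453)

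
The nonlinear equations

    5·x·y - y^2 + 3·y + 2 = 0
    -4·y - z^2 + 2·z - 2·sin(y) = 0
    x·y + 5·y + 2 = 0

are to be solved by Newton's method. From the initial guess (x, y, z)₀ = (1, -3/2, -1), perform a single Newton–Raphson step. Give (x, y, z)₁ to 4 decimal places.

(1.1228, -0.3026, -1.0090)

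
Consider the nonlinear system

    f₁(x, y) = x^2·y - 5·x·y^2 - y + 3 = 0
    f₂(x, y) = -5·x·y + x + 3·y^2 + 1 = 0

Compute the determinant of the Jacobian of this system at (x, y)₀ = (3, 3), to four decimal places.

-1229.0000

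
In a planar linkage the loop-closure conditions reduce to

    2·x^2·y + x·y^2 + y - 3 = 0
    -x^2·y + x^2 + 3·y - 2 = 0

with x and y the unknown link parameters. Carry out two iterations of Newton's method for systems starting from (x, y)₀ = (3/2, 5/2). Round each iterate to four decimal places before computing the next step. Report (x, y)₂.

(0.7528, 0.9425)

At (3/2, 5/2): F = (20.1250, 2.1250).
Jacobian J = [[4·x·y + y^2, 2·x^2 + 2·x·y + 1], [-2·x·y + 2·x, -x^2 + 3]].
At the point, J = [[21.2500, 13.0000], [-4.5000, 0.7500]] (det J = 74.4375).
Solving J·Δ = −F gives Δ = (0.1683, -1.8233).
Then the next iterate is (x, y)₁ = (1.6683, 0.6767).
Round to (1.6683, 0.6767) and repeat: F = (2.207469, 0.929917), J = [[4.973677, 8.824327], [1.078723, 0.216775]].
Δ = (-0.9155, 0.2658), so (x, y)₂ = (0.7528, 0.9425).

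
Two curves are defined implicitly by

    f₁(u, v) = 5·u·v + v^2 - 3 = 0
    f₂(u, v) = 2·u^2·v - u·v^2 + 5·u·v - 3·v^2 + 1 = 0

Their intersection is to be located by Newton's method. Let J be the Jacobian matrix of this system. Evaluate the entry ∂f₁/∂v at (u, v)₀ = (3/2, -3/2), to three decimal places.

∂f₁/∂v = 5·u + 2·v.
At (3/2, -3/2) this is 4.500.

4.500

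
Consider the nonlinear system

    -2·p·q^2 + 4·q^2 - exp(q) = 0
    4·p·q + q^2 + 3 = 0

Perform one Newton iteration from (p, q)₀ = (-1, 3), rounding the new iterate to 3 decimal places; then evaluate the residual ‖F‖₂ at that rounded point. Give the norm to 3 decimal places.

4.652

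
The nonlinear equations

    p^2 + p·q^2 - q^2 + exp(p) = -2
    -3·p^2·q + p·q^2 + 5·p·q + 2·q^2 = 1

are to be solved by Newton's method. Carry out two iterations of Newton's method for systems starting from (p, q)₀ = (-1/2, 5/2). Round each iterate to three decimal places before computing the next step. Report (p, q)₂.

(-0.319, 1.494)

At (-1/2, 5/2): F = (-6.51847, 0.250).
Jacobian J = [[2·p + q^2 + exp(p), 2·p·q - 2·q], [-6·p·q + q^2 + 5·q, -3·p^2 + 2·p·q + 5·p + 4·q]].
At the point, J = [[5.85653, -7.500], [26.250, 4.250]] (det J = 221.76526).
Solving J·Δ = −F gives Δ = (0.116, -0.778).
Then the next iterate is (p, q)₁ = (-0.384, 1.722).
Round to (-0.384, 1.722) and repeat: F = (-1.27537, -0.27610), J = [[2.87842, -4.76650], [15.54277, 3.20314]].
Δ = (0.065, -0.228), so (p, q)₂ = (-0.319, 1.494).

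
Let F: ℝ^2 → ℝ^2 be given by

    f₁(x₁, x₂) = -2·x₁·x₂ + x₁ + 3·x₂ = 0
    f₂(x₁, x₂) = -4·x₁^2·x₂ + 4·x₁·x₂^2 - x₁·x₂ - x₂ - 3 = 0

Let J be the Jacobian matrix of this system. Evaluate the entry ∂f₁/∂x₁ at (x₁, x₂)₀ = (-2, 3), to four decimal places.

-5.0000

∂f₁/∂x₁ = -2·x₂ + 1.
At (-2, 3) this is -5.0000.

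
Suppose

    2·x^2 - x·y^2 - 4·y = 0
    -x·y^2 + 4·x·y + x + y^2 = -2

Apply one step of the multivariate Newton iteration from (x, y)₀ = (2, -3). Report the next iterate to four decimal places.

At (2, -3): F = (2.0000, -29.0000).
Jacobian J = [[4·x - y^2, -2·x·y - 4], [-y^2 + 4·y + 1, -2·x·y + 4·x + 2·y]].
At the point, J = [[-1.0000, 8.0000], [-20.0000, 14.0000]] (det J = 146.0000).
Solving J·Δ = −F gives Δ = (-1.7808, -0.4726).
Then the next iterate is (x, y)₁ = (0.2192, -3.4726).

(0.2192, -3.4726)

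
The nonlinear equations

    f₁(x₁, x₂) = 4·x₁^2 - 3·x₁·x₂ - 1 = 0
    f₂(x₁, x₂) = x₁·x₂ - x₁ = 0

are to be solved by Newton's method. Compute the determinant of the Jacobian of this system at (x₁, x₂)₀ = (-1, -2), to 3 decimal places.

J = [[8·x₁ - 3·x₂, -3·x₁], [x₂ - 1, x₁]].
At the point, J = [[-2.000, 3.000], [-3.000, -1.000]].
det J = 11.000.

11.000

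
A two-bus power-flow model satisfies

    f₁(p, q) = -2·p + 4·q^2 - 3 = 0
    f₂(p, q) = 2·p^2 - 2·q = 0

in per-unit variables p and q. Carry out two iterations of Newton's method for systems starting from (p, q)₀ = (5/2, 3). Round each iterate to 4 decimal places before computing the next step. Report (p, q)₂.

(1.1949, 1.2624)

At (5/2, 3): F = (28.0000, 6.5000).
Jacobian J = [[-2, 8·q], [4·p, -2]].
At the point, J = [[-2.0000, 24.0000], [10.0000, -2.0000]] (det J = -236.0000).
Solving J·Δ = −F gives Δ = (-0.8983, -1.2415).
Then the next iterate is (p, q)₁ = (1.6017, 1.7585).
Round to (1.6017, 1.7585) and repeat: F = (6.165889, 1.613886), J = [[-2.0000, 14.0680], [6.4068, -2.0000]].
Δ = (-0.4068, -0.4961), so (p, q)₂ = (1.1949, 1.2624).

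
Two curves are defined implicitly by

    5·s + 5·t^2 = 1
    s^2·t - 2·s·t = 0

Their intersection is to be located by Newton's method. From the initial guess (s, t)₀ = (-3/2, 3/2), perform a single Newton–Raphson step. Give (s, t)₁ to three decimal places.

(-0.753, 1.068)

At (-3/2, 3/2): F = (2.750, 7.875).
Jacobian J = [[5, 10·t], [2·s·t - 2·t, s^2 - 2·s]].
At the point, J = [[5.000, 15.000], [-7.500, 5.250]] (det J = 138.750).
Solving J·Δ = −F gives Δ = (0.747, -0.432).
Then the next iterate is (s, t)₁ = (-0.753, 1.068).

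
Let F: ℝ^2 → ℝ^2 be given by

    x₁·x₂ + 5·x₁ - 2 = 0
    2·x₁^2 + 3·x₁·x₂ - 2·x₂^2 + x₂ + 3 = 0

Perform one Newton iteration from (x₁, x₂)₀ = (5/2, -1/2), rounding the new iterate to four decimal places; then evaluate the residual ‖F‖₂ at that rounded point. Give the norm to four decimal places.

3.9933

At (5/2, -1/2): F = (9.2500, 10.7500).
Jacobian J = [[x₂ + 5, x₁], [4·x₁ + 3·x₂, 3·x₁ - 4·x₂ + 1]].
At the point, J = [[4.5000, 2.5000], [8.5000, 10.5000]] (det J = 26.0000).
Solving J·Δ = −F gives Δ = (-2.7019, 1.1635).
Then the next iterate is (x₁, x₂)₁ = (-0.2019, 0.6635).
Re-evaluating at (-0.2019, 0.6635): F = (-3.143461, 2.462681), so ‖F‖₂ = 3.9933.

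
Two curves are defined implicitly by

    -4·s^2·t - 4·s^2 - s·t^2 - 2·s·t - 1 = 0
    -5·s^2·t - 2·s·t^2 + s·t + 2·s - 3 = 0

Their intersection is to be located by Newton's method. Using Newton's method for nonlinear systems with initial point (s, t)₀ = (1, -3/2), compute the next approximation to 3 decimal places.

(0.882, -1.103)

At (1, -3/2): F = (1.750, 0.500).
Jacobian J = [[-8·s·t - 8·s - t^2 - 2·t, -4·s^2 - 2·s·t - 2·s], [-10·s·t - 2·t^2 + t + 2, -5·s^2 - 4·s·t + s]].
At the point, J = [[4.750, -3.000], [11.000, 2.000]] (det J = 42.500).
Solving J·Δ = −F gives Δ = (-0.118, 0.397).
Then the next iterate is (s, t)₁ = (0.882, -1.103).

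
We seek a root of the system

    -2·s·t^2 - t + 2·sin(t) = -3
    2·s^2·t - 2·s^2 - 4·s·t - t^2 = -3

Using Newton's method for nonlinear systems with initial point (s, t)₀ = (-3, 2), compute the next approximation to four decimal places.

At (-3, 2): F = (26.818595, 41.0000).
Jacobian J = [[-2·t^2, -4·s·t + 2·cos(t) - 1], [4·s·t - 4·s - 4·t, 2·s^2 - 4·s - 2·t]].
At the point, J = [[-8.0000, 22.167706], [-20.0000, 26.0000]] (det J = 235.354127).
Solving J·Δ = −F gives Δ = (0.8990, -0.8854).
Then the next iterate is (s, t)₁ = (-2.1010, 1.1146).

(-2.1010, 1.1146)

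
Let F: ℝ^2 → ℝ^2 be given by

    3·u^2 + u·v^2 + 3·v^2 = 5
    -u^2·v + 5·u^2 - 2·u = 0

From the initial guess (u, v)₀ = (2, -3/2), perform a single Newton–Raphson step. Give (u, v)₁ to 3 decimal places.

(1.152, -1.089)

At (2, -3/2): F = (18.250, 22.000).
Jacobian J = [[6·u + v^2, 2·u·v + 6·v], [-2·u·v + 10·u - 2, -u^2]].
At the point, J = [[14.250, -15.000], [24.000, -4.000]] (det J = 303.000).
Solving J·Δ = −F gives Δ = (-0.848, 0.411).
Then the next iterate is (u, v)₁ = (1.152, -1.089).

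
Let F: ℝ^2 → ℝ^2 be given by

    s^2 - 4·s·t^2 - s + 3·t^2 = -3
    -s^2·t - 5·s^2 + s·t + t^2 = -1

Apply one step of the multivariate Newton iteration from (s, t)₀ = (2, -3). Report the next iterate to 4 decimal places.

(1.2593, -2.4815)

At (2, -3): F = (-40.0000, -4.0000).
Jacobian J = [[2·s - 4·t^2 - 1, -8·s·t + 6·t], [-2·s·t - 10·s + t, -s^2 + s + 2·t]].
At the point, J = [[-33.0000, 30.0000], [-11.0000, -8.0000]] (det J = 594.0000).
Solving J·Δ = −F gives Δ = (-0.7407, 0.5185).
Then the next iterate is (s, t)₁ = (1.2593, -2.4815).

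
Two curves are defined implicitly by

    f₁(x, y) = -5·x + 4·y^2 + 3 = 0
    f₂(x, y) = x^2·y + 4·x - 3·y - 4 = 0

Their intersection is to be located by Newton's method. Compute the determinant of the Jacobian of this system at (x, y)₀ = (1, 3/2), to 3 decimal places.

J = [[-5, 8·y], [2·x·y + 4, x^2 - 3]].
At the point, J = [[-5.000, 12.000], [7.000, -2.000]].
det J = -74.000.

-74.000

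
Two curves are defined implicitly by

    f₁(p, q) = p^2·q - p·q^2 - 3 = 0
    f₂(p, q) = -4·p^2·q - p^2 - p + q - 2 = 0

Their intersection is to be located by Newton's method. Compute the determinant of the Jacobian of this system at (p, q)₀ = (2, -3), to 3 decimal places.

J = [[2·p·q - q^2, p^2 - 2·p·q], [-8·p·q - 2·p - 1, -4·p^2 + 1]].
At the point, J = [[-21.000, 16.000], [43.000, -15.000]].
det J = -373.000.

-373.000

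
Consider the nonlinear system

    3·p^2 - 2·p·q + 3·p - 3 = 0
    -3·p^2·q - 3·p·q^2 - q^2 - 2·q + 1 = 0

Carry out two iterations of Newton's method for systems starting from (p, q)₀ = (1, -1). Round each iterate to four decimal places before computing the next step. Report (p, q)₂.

(0.4184, -1.4325)

At (1, -1): F = (5.0000, 2.0000).
Jacobian J = [[6·p - 2·q + 3, -2·p], [-6·p·q - 3·q^2, -3·p^2 - 6·p·q - 2·q - 2]].
At the point, J = [[11.0000, -2.0000], [3.0000, 3.0000]] (det J = 39.0000).
Solving J·Δ = −F gives Δ = (-0.4872, -0.1795).
Then the next iterate is (p, q)₁ = (0.5128, -1.1795).
Round to (0.5128, -1.1795) and repeat: F = (0.536987, 0.758024), J = [[8.4358, -1.0256], [-0.544575, 3.199194]].
Δ = (-0.0944, -0.2530), so (p, q)₂ = (0.4184, -1.4325).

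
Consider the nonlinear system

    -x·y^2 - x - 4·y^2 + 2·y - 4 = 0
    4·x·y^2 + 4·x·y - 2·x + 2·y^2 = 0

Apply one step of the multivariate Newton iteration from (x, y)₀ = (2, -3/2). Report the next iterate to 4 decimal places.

(-5.0874, -1.5267)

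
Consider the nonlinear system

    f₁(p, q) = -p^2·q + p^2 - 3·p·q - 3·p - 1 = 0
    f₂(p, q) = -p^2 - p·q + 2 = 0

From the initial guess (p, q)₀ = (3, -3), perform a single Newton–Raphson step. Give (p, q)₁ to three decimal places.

(2.146, -1.479)

At (3, -3): F = (53.000, 2.000).
Jacobian J = [[-2·p·q + 2·p - 3·q - 3, -p^2 - 3·p], [-2·p - q, -p]].
At the point, J = [[30.000, -18.000], [-3.000, -3.000]] (det J = -144.000).
Solving J·Δ = −F gives Δ = (-0.854, 1.521).
Then the next iterate is (p, q)₁ = (2.146, -1.479).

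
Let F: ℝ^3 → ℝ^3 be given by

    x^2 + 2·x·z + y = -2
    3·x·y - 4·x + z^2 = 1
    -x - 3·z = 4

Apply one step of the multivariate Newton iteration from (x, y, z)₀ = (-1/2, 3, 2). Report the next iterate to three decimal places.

(-0.207, -4.394, -1.264)

At (-1/2, 3, 2): F = (3.250, 0.500, -9.500).
Jacobian J = [[2·x + 2·z, 1, 2·x], [3·y - 4, 3·x, 2·z], [-1, 0, -3]].
At the point, J = [[3.000, 1.000, -1.000], [5.000, -1.500, 4.000], [-1.000, 0.000, -3.000]] (det J = 26.000).
Solving J·Δ = −F gives Δ = (0.293, -7.394, -3.264).
Then the next iterate is (x, y, z)₁ = (-0.207, -4.394, -1.264).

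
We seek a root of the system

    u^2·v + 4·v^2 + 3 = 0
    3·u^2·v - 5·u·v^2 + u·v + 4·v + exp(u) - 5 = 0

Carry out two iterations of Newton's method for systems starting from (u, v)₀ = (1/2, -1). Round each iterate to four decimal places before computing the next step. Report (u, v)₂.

(-23.0150, 5.7418)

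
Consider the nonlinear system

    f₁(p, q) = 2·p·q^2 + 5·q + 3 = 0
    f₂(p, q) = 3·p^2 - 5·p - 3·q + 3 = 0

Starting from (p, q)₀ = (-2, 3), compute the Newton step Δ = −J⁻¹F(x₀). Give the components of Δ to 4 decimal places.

(0.9496, -0.0477)

At (-2, 3): F = (-18.0000, 16.0000).
Jacobian J = [[2·q^2, 4·p·q + 5], [6·p - 5, -3]].
At the point, J = [[18.0000, -19.0000], [-17.0000, -3.0000]] (det J = -377.0000).
Solving J·Δ = −F gives Δ = (0.9496, -0.0477).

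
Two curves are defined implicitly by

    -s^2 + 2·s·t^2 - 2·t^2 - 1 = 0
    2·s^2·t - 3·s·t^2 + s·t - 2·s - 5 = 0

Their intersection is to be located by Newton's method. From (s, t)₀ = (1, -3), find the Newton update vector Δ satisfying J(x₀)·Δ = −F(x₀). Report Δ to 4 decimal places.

(0.1250, 2.3095)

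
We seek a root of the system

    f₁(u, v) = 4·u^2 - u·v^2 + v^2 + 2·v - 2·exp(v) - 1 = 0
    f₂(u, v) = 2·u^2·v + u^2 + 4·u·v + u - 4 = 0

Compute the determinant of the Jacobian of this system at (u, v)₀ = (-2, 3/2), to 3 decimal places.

18.330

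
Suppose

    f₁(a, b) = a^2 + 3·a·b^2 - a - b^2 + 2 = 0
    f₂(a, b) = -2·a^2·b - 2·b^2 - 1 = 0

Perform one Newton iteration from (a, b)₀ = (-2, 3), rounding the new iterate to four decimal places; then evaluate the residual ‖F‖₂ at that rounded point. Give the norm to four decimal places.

20.6846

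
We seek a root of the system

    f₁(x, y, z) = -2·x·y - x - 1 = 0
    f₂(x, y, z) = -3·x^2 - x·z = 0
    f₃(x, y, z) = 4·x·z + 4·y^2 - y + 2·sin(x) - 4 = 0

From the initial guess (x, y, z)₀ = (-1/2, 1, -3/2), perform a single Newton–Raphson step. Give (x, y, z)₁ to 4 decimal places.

(-0.2566, 1.2302, -0.6905)

At (-1/2, 1, -3/2): F = (0.5000, -1.5000, 1.041149).
Jacobian J = [[-2·y - 1, -2·x, 0], [-6·x - z, 0, -x], [4·z + 2·cos(x), 8·y - 1, 4·x]].
At the point, J = [[-3.0000, 1.0000, 0.0000], [4.5000, 0.0000, 0.5000], [-4.244835, 7.0000, -2.0000]] (det J = 17.377583).
Solving J·Δ = −F gives Δ = (0.2434, 0.2302, 0.8095).
Then the next iterate is (x, y, z)₁ = (-0.2566, 1.2302, -0.6905).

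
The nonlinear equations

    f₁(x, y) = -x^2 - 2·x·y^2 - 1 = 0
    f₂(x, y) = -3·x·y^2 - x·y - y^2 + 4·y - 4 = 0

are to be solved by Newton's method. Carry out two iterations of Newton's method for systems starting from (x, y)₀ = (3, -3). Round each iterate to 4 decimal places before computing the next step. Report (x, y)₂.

At (3, -3): F = (-64.0000, -97.0000).
Jacobian J = [[-2·x - 2·y^2, -4·x·y], [-3·y^2 - y, -6·x·y - x - 2·y + 4]].
At the point, J = [[-24.0000, 36.0000], [-24.0000, 61.0000]] (det J = -600.0000).
Solving J·Δ = −F gives Δ = (-0.6867, 1.3200).
Then the next iterate is (x, y)₁ = (2.3133, -1.6800).
Round to (2.3133, -1.6800) and repeat: F = (-19.409473, -29.243230), J = [[-10.2714, 15.545376], [-6.7872, 28.364764]].
Δ = (-0.5163, 0.9074), so (x, y)₂ = (1.7970, -0.7726).

(1.7970, -0.7726)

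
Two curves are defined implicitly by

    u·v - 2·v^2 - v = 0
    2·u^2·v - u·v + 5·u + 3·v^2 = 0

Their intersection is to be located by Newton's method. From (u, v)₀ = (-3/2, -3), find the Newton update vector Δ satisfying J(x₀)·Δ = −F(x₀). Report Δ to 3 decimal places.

(0.530, 1.273)

At (-3/2, -3): F = (-10.500, 1.500).
Jacobian J = [[v, u - 4·v - 1], [4·u·v - v + 5, 2·u^2 - u + 6·v]].
At the point, J = [[-3.000, 9.500], [26.000, -12.000]] (det J = -211.000).
Solving J·Δ = −F gives Δ = (0.530, 1.273).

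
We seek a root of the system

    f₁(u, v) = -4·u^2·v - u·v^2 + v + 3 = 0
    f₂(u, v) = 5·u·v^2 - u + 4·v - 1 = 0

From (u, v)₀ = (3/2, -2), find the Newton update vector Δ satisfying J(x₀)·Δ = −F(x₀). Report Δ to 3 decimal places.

At (3/2, -2): F = (13.000, 19.500).
Jacobian J = [[-8·u·v - v^2, -4·u^2 - 2·u·v + 1], [5·v^2 - 1, 10·u·v + 4]].
At the point, J = [[20.000, -2.000], [19.000, -26.000]] (det J = -482.000).
Solving J·Δ = −F gives Δ = (-0.620, 0.297).

(-0.620, 0.297)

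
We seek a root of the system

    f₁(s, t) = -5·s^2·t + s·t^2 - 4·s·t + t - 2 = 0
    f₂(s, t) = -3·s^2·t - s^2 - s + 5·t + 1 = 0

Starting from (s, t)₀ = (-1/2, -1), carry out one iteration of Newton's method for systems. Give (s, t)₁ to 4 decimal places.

At (-1/2, -1): F = (-4.2500, -3.0000).
Jacobian J = [[-10·s·t + t^2 - 4·t, -5·s^2 + 2·s·t - 4·s + 1], [-6·s·t - 2·s - 1, -3·s^2 + 5]].
At the point, J = [[0.0000, 2.7500], [-3.0000, 4.2500]] (det J = 8.2500).
Solving J·Δ = −F gives Δ = (1.1894, 1.5455).
Then the next iterate is (s, t)₁ = (0.6894, 0.5455).

(0.6894, 0.5455)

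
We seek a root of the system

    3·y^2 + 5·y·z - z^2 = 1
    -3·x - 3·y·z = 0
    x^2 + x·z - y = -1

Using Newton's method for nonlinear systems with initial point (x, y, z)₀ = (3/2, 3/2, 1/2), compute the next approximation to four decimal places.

(1.4059, 1.5099, -0.9406)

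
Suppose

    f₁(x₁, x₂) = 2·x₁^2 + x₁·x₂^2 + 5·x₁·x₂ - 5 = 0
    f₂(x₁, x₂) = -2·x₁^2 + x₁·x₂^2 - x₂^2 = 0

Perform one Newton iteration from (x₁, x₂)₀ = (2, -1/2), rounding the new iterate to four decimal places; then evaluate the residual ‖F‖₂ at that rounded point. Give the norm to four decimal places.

1.8961

At (2, -1/2): F = (-1.5000, -7.7500).
Jacobian J = [[4·x₁ + x₂^2 + 5·x₂, 2·x₁·x₂ + 5·x₁], [-4·x₁ + x₂^2, 2·x₁·x₂ - 2·x₂]].
At the point, J = [[5.7500, 8.0000], [-7.7500, -1.0000]] (det J = 56.2500).
Solving J·Δ = −F gives Δ = (-1.1289, 0.9989).
Then the next iterate is (x₁, x₂)₁ = (0.8711, 0.4989).
Re-evaluating at (0.8711, 0.4989): F = (-1.092593, -1.549714), so ‖F‖₂ = 1.8961.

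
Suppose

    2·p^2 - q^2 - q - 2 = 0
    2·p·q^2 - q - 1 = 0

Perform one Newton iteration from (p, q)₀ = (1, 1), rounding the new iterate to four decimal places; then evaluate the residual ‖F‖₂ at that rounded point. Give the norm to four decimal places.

At (1, 1): F = (-2.0000, 0.0000).
Jacobian J = [[4·p, -2·q - 1], [2·q^2, 4·p·q - 1]].
At the point, J = [[4.0000, -3.0000], [2.0000, 3.0000]] (det J = 18.0000).
Solving J·Δ = −F gives Δ = (0.3333, -0.2222).
Then the next iterate is (p, q)₁ = (1.3333, 0.7778).
Re-evaluating at (1.3333, 0.7778): F = (0.172605, -0.164579), so ‖F‖₂ = 0.2385.

0.2385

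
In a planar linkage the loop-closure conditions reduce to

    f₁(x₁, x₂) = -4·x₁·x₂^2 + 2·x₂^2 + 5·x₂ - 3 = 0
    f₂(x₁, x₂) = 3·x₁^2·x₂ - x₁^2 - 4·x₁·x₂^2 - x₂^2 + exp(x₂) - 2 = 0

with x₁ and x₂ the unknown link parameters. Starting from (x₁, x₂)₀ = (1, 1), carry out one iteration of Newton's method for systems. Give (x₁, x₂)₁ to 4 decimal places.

At (1, 1): F = (0.0000, -2.281718).
Jacobian J = [[-4·x₂^2, -8·x₁·x₂ + 4·x₂ + 5], [6·x₁·x₂ - 2·x₁ - 4·x₂^2, 3·x₁^2 - 8·x₁·x₂ - 2·x₂ + exp(x₂)]].
At the point, J = [[-4.0000, 1.0000], [0.0000, -4.281718]] (det J = 17.126873).
Solving J·Δ = −F gives Δ = (-0.1332, -0.5329).
Then the next iterate is (x₁, x₂)₁ = (0.8668, 0.4671).

(0.8668, 0.4671)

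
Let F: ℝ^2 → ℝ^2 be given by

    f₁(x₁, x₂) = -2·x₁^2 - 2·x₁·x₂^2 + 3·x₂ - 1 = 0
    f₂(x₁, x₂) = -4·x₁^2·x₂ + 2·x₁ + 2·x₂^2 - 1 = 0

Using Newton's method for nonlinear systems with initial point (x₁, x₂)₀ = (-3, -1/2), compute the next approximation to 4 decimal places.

(-1.3801, -0.6237)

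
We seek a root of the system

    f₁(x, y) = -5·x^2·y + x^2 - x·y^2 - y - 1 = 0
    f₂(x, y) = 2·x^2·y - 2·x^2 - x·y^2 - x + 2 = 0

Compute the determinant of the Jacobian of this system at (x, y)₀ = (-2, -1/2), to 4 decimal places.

161.7500

J = [[-10·x·y + 2·x - y^2, -5·x^2 - 2·x·y - 1], [4·x·y - 4·x - y^2 - 1, 2·x^2 - 2·x·y]].
At the point, J = [[-14.2500, -23.0000], [10.7500, 6.0000]].
det J = 161.7500.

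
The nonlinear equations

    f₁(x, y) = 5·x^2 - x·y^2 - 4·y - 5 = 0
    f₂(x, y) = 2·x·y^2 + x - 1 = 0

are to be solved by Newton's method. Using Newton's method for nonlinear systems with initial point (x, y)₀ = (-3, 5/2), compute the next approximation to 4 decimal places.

At (-3, 5/2): F = (48.7500, -41.5000).
Jacobian J = [[10·x - y^2, -2·x·y - 4], [2·y^2 + 1, 4·x·y]].
At the point, J = [[-36.2500, 11.0000], [13.5000, -30.0000]] (det J = 939.0000).
Solving J·Δ = −F gives Δ = (1.0714, -0.9012).
Then the next iterate is (x, y)₁ = (-1.9286, 1.5988).

(-1.9286, 1.5988)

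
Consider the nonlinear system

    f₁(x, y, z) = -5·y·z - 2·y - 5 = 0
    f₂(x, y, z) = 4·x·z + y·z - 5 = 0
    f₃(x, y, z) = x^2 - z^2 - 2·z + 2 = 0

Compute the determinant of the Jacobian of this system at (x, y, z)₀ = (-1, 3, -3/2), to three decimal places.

J = [[0, -5·z - 2, -5·y], [4·z, z, 4·x + y], [2·x, 0, -2·z - 2]].
At the point, J = [[0.000, 5.500, -15.000], [-6.000, -1.500, -1.000], [-2.000, 0.000, 1.000]].
det J = 89.000.

89.000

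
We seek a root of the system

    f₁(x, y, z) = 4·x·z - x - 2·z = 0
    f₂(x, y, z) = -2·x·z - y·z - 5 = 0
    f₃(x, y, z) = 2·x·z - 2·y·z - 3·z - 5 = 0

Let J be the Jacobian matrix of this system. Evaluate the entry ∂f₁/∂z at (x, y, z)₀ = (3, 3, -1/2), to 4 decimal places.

10.0000

∂f₁/∂z = 4·x - 2.
At (3, 3, -1/2) this is 10.0000.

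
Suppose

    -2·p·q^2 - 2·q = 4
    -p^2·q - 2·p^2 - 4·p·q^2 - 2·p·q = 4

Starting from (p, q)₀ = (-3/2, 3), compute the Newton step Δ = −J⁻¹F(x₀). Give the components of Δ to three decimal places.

(-0.607, -1.745)

At (-3/2, 3): F = (17.000, 47.750).
Jacobian J = [[-2·q^2, -4·p·q - 2], [-2·p·q - 4·p - 4·q^2 - 2·q, -p^2 - 8·p·q - 2·p]].
At the point, J = [[-18.000, 16.000], [-27.000, 36.750]] (det J = -229.500).
Solving J·Δ = −F gives Δ = (-0.607, -1.745).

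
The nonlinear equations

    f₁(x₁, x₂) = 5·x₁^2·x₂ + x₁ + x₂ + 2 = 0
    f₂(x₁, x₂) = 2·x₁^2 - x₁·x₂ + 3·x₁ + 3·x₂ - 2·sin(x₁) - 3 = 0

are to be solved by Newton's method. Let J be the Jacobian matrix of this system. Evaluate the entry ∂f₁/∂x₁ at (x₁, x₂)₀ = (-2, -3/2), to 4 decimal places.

31.0000

∂f₁/∂x₁ = 10·x₁·x₂ + 1.
At (-2, -3/2) this is 31.0000.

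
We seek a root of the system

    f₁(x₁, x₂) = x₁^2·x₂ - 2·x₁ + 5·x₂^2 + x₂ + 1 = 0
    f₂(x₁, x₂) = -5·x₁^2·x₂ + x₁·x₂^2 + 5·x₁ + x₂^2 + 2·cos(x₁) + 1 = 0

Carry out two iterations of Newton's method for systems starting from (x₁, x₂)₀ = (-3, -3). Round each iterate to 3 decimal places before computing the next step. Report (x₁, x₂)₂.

At (-3, -3): F = (22.000, 101.02002).
Jacobian J = [[2·x₁·x₂ - 2, x₁^2 + 10·x₂ + 1], [-10·x₁·x₂ + x₂^2 - 2·sin(x₁) + 5, -5·x₁^2 + 2·x₁·x₂ + 2·x₂]].
At the point, J = [[16.000, -20.000], [-75.71776, -33.000]] (det J = -2042.35520).
Solving J·Δ = −F gives Δ = (0.634, 1.607).
Then the next iterate is (x₁, x₂)₁ = (-2.366, -1.393).
Round to (-2.366, -1.393) and repeat: F = (6.24329, 24.08110), J = [[4.59168, -7.33204], [-24.61765, -24.18410]].
Δ = (0.088, 0.906), so (x₁, x₂)₂ = (-2.278, -0.487).

(-2.278, -0.487)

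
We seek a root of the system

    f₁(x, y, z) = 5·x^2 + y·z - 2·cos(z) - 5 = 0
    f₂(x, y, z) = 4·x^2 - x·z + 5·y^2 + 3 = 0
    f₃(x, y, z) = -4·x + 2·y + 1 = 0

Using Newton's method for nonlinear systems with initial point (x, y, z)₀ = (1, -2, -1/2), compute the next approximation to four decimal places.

(-0.2059, -0.9118, -5.0146)

At (1, -2, -1/2): F = (-0.755165, 27.5000, -7.0000).
Jacobian J = [[10·x, z, y + 2·sin(z)], [8·x - z, 10·y, -x], [-4, 2, 0]].
At the point, J = [[10.0000, -0.5000, -2.958851], [8.5000, -20.0000, -1.0000], [-4.0000, 2.0000, 0.0000]] (det J = 204.407618).
Solving J·Δ = −F gives Δ = (-1.2059, 1.0882, -4.5146).
Then the next iterate is (x, y, z)₁ = (-0.2059, -0.9118, -5.0146).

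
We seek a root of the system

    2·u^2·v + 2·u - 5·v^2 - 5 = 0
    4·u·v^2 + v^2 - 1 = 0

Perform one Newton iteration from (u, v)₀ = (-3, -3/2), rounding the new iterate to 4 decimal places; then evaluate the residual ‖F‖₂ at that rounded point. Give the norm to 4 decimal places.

At (-3, -3/2): F = (-49.2500, -25.7500).
Jacobian J = [[4·u·v + 2, 2·u^2 - 10·v], [4·v^2, 8·u·v + 2·v]].
At the point, J = [[20.0000, 33.0000], [9.0000, 33.0000]] (det J = 363.0000).
Solving J·Δ = −F gives Δ = (2.1364, 0.1977).
Then the next iterate is (u, v)₁ = (-0.8636, -1.3023).
Re-evaluating at (-0.8636, -1.3023): F = (-17.149650, -5.162626), so ‖F‖₂ = 17.9099.

17.9099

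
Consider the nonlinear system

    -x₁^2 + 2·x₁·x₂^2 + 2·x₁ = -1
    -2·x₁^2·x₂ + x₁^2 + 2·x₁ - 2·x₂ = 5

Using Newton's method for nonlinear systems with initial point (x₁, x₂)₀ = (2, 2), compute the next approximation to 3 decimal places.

At (2, 2): F = (17.000, -17.000).
Jacobian J = [[-2·x₁ + 2·x₂^2 + 2, 4·x₁·x₂], [-4·x₁·x₂ + 2·x₁ + 2, -2·x₁^2 - 2]].
At the point, J = [[6.000, 16.000], [-10.000, -10.000]] (det J = 100.000).
Solving J·Δ = −F gives Δ = (-1.020, -0.680).
Then the next iterate is (x₁, x₂)₁ = (0.980, 1.320).

(0.980, 1.320)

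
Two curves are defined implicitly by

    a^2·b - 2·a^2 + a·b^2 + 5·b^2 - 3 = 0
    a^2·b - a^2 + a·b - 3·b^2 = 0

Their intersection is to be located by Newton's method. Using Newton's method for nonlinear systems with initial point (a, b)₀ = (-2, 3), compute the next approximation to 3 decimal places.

(-5.400, 2.500)

At (-2, 3): F = (28.000, -25.000).
Jacobian J = [[2·a·b - 4·a + b^2, a^2 + 2·a·b + 10·b], [2·a·b - 2·a + b, a^2 + a - 6·b]].
At the point, J = [[5.000, 22.000], [-5.000, -16.000]] (det J = 30.000).
Solving J·Δ = −F gives Δ = (-3.400, -0.500).
Then the next iterate is (a, b)₁ = (-5.400, 2.500).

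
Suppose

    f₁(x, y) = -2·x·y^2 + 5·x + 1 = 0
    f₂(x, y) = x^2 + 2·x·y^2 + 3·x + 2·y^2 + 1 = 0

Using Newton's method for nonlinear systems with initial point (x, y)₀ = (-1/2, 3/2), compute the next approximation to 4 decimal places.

At (-1/2, 3/2): F = (0.7500, 2.0000).
Jacobian J = [[-2·y^2 + 5, -4·x·y], [2·x + 2·y^2 + 3, 4·x·y + 4·y]].
At the point, J = [[0.5000, 3.0000], [6.5000, 3.0000]] (det J = -18.0000).
Solving J·Δ = −F gives Δ = (-0.2083, -0.2153).
Then the next iterate is (x, y)₁ = (-0.7083, 1.2847).

(-0.7083, 1.2847)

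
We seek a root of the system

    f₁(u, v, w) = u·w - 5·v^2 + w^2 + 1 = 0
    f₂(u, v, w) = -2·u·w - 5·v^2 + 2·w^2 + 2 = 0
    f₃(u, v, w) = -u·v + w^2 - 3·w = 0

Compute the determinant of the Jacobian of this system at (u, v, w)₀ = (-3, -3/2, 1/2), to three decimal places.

J = [[w, -10·v, u + 2·w], [-2·w, -10·v, -2·u + 4·w], [-v, -u, 2·w - 3]].
At the point, J = [[0.500, 15.000, -2.000], [-1.000, 15.000, 8.000], [1.500, 3.000, -2.000]].
det J = 174.000.

174.000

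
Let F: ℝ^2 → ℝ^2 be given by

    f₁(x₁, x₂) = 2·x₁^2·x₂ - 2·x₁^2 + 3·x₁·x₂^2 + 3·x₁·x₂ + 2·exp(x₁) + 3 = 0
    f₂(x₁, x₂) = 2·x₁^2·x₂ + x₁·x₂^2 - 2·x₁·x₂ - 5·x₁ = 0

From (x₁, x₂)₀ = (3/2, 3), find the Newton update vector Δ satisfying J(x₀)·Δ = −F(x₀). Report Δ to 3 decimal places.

At (3/2, 3): F = (74.96338, 10.500).
Jacobian J = [[4·x₁·x₂ - 4·x₁ + 3·x₂^2 + 3·x₂ + 2·exp(x₁), 2·x₁^2 + 6·x₁·x₂ + 3·x₁], [4·x₁·x₂ + x₂^2 - 2·x₂ - 5, 2·x₁^2 + 2·x₁·x₂ - 2·x₁]].
At the point, J = [[56.96338, 36.000], [16.000, 10.500]] (det J = 22.11547).
Solving J·Δ = −F gives Δ = (-18.499, 27.189).

(-18.499, 27.189)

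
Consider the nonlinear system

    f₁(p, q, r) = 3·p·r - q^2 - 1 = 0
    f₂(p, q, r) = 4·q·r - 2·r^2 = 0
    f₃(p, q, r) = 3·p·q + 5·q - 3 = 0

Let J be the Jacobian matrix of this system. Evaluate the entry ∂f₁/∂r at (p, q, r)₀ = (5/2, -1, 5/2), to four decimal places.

∂f₁/∂r = 3·p.
At (5/2, -1, 5/2) this is 7.5000.

7.5000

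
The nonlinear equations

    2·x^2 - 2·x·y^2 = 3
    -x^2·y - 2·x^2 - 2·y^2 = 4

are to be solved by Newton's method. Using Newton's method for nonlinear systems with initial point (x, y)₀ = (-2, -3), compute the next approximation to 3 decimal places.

At (-2, -3): F = (41.000, -18.000).
Jacobian J = [[4·x - 2·y^2, -4·x·y], [-2·x·y - 4·x, -x^2 - 4·y]].
At the point, J = [[-26.000, -24.000], [-4.000, 8.000]] (det J = -304.000).
Solving J·Δ = −F gives Δ = (-0.342, 2.079).
Then the next iterate is (x, y)₁ = (-2.342, -0.921).

(-2.342, -0.921)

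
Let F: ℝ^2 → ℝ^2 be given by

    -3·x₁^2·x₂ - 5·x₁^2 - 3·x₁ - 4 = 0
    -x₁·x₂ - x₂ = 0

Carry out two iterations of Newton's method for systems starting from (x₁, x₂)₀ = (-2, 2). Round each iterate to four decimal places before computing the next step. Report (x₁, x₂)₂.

(-0.8921, -1.7697)

At (-2, 2): F = (-42.0000, 2.0000).
Jacobian J = [[-6·x₁·x₂ - 10·x₁ - 3, -3·x₁^2], [-x₂, -x₁ - 1]].
At the point, J = [[41.0000, -12.0000], [-2.0000, 1.0000]] (det J = 17.0000).
Solving J·Δ = −F gives Δ = (1.0588, 0.1176).
Then the next iterate is (x₁, x₂)₁ = (-0.9412, 2.1176).
Round to (-0.9412, 2.1176) and repeat: F = (-11.233362, -0.124515), J = [[18.370511, -2.657572], [-2.1176, -0.0588]].
Δ = (0.0491, -3.8873), so (x₁, x₂)₂ = (-0.8921, -1.7697).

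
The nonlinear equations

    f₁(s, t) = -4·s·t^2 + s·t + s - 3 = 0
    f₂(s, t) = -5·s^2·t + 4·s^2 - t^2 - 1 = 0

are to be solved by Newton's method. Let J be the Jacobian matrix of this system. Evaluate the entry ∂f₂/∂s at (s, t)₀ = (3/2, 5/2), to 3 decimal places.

-25.500

∂f₂/∂s = -10·s·t + 8·s.
At (3/2, 5/2) this is -25.500.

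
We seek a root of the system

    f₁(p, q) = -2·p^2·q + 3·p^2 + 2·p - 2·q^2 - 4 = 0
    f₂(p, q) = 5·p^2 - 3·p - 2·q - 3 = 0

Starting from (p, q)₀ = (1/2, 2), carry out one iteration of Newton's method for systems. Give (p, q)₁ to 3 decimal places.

At (1/2, 2): F = (-11.250, -7.250).
Jacobian J = [[-4·p·q + 6·p + 2, -2·p^2 - 4·q], [10·p - 3, -2]].
At the point, J = [[1.000, -8.500], [2.000, -2.000]] (det J = 15.000).
Solving J·Δ = −F gives Δ = (2.608, -1.017).
Then the next iterate is (p, q)₁ = (3.108, 0.983).

(3.108, 0.983)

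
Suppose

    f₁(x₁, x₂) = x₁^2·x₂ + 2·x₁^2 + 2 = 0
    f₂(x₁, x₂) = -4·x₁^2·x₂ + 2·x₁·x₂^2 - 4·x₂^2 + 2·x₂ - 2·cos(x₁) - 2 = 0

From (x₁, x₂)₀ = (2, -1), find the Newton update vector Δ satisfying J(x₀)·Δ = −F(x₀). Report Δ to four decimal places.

(-1.0004, -0.4996)

At (2, -1): F = (6.0000, 12.832294).
Jacobian J = [[2·x₁·x₂ + 4·x₁, x₁^2], [-8·x₁·x₂ + 2·x₂^2 + 2·sin(x₁), -4·x₁^2 + 4·x₁·x₂ - 8·x₂ + 2]].
At the point, J = [[4.0000, 4.0000], [19.818595, -14.0000]] (det J = -135.274379).
Solving J·Δ = −F gives Δ = (-1.0004, -0.4996).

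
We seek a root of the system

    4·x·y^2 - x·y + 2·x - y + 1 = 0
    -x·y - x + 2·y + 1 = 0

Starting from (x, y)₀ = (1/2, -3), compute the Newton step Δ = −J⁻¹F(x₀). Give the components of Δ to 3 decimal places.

(0.195, 2.407)

At (1/2, -3): F = (24.500, -4.000).
Jacobian J = [[4·y^2 - y + 2, 8·x·y - x - 1], [-y - 1, -x + 2]].
At the point, J = [[41.000, -13.500], [2.000, 1.500]] (det J = 88.500).
Solving J·Δ = −F gives Δ = (0.195, 2.407).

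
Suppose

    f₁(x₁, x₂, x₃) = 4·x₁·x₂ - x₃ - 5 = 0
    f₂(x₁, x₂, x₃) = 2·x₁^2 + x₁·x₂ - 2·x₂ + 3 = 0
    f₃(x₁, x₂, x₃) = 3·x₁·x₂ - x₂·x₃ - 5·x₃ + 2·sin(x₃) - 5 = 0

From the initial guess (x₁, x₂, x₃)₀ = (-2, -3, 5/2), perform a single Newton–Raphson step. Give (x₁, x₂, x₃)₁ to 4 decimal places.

(1.0760, -5.7091, 3.7603)

At (-2, -3, 5/2): F = (16.5000, 23.0000, 9.196944).
Jacobian J = [[4·x₂, 4·x₁, -1], [4·x₁ + x₂, x₁ - 2, 0], [3·x₂, 3·x₁ - x₃, -x₂ + 2·cos(x₃) - 5]].
At the point, J = [[-12.0000, -8.0000, -1.0000], [-11.0000, -4.0000, 0.0000], [-9.0000, -8.5000, -3.602287]] (det J = 86.591489).
Solving J·Δ = −F gives Δ = (3.0760, -2.7091, 1.2603).
Then the next iterate is (x₁, x₂, x₃)₁ = (1.0760, -5.7091, 3.7603).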